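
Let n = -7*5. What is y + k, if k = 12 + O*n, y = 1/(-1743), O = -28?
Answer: 1729055/1743 ≈ 992.00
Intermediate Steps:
n = -35
y = -1/1743 ≈ -0.00057372
k = 992 (k = 12 - 28*(-35) = 12 + 980 = 992)
y + k = -1/1743 + 992 = 1729055/1743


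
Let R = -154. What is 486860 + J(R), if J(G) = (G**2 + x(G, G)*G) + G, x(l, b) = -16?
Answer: 512886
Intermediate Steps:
J(G) = G**2 - 15*G (J(G) = (G**2 - 16*G) + G = G**2 - 15*G)
486860 + J(R) = 486860 - 154*(-15 - 154) = 486860 - 154*(-169) = 486860 + 26026 = 512886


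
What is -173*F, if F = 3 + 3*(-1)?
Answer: 0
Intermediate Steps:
F = 0 (F = 3 - 3 = 0)
-173*F = -173*0 = 0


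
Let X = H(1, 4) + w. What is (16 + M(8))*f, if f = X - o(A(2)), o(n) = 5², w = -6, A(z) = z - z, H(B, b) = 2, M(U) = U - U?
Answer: -464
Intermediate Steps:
M(U) = 0
A(z) = 0
o(n) = 25
X = -4 (X = 2 - 6 = -4)
f = -29 (f = -4 - 1*25 = -4 - 25 = -29)
(16 + M(8))*f = (16 + 0)*(-29) = 16*(-29) = -464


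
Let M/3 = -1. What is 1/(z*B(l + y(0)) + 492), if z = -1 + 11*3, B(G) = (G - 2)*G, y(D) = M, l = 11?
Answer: 1/2028 ≈ 0.00049310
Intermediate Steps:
M = -3 (M = 3*(-1) = -3)
y(D) = -3
B(G) = G*(-2 + G) (B(G) = (-2 + G)*G = G*(-2 + G))
z = 32 (z = -1 + 33 = 32)
1/(z*B(l + y(0)) + 492) = 1/(32*((11 - 3)*(-2 + (11 - 3))) + 492) = 1/(32*(8*(-2 + 8)) + 492) = 1/(32*(8*6) + 492) = 1/(32*48 + 492) = 1/(1536 + 492) = 1/2028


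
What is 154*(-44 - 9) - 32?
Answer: -8194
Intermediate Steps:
154*(-44 - 9) - 32 = 154*(-53) - 32 = -8162 - 32 = -8194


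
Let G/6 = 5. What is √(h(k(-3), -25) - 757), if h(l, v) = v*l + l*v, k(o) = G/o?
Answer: I*√257 ≈ 16.031*I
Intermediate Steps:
G = 30 (G = 6*5 = 30)
k(o) = 30/o
h(l, v) = 2*l*v (h(l, v) = l*v + l*v = 2*l*v)
√(h(k(-3), -25) - 757) = √(2*(30/(-3))*(-25) - 757) = √(2*(30*(-⅓))*(-25) - 757) = √(2*(-10)*(-25) - 757) = √(500 - 757) = √(-257) = I*√257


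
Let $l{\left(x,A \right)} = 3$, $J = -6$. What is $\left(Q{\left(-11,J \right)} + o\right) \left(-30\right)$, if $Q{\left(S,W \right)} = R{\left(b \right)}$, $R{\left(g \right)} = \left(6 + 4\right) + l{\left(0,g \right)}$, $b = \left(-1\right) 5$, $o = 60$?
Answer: $-2190$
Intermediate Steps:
$b = -5$
$R{\left(g \right)} = 13$ ($R{\left(g \right)} = \left(6 + 4\right) + 3 = 10 + 3 = 13$)
$Q{\left(S,W \right)} = 13$
$\left(Q{\left(-11,J \right)} + o\right) \left(-30\right) = \left(13 + 60\right) \left(-30\right) = 73 \left(-30\right) = -2190$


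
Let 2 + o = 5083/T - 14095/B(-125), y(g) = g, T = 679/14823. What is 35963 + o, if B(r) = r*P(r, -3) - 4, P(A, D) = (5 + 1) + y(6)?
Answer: 150052863817/1021216 ≈ 1.4694e+5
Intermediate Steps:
T = 679/14823 (T = 679*(1/14823) = 679/14823 ≈ 0.045807)
P(A, D) = 12 (P(A, D) = (5 + 1) + 6 = 6 + 6 = 12)
B(r) = -4 + 12*r (B(r) = r*12 - 4 = 12*r - 4 = -4 + 12*r)
o = 113326872809/1021216 (o = -2 + (5083/(679/14823) - 14095/(-4 + 12*(-125))) = -2 + (5083*(14823/679) - 14095/(-4 - 1500)) = -2 + (75345309/679 - 14095/(-1504)) = -2 + (75345309/679 - 14095*(-1/1504)) = -2 + (75345309/679 + 14095/1504) = -2 + 113328915241/1021216 = 113326872809/1021216 ≈ 1.1097e+5)
35963 + o = 35963 + 113326872809/1021216 = 150052863817/1021216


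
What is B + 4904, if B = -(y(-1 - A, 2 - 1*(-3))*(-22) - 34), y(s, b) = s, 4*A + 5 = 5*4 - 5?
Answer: 4861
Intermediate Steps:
A = 5/2 (A = -5/4 + (5*4 - 5)/4 = -5/4 + (20 - 5)/4 = -5/4 + (¼)*15 = -5/4 + 15/4 = 5/2 ≈ 2.5000)
B = -43 (B = -((-1 - 1*5/2)*(-22) - 34) = -((-1 - 5/2)*(-22) - 34) = -(-7/2*(-22) - 34) = -(77 - 34) = -1*43 = -43)
B + 4904 = -43 + 4904 = 4861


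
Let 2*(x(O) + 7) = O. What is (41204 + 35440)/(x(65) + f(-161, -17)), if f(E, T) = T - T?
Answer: 51096/17 ≈ 3005.6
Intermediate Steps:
x(O) = -7 + O/2
f(E, T) = 0
(41204 + 35440)/(x(65) + f(-161, -17)) = (41204 + 35440)/((-7 + (½)*65) + 0) = 76644/((-7 + 65/2) + 0) = 76644/(51/2 + 0) = 76644/(51/2) = 76644*(2/51) = 51096/17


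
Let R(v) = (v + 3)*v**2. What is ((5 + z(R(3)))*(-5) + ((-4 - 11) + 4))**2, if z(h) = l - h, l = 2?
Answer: 50176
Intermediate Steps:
R(v) = v**2*(3 + v) (R(v) = (3 + v)*v**2 = v**2*(3 + v))
z(h) = 2 - h
((5 + z(R(3)))*(-5) + ((-4 - 11) + 4))**2 = ((5 + (2 - 3**2*(3 + 3)))*(-5) + ((-4 - 11) + 4))**2 = ((5 + (2 - 9*6))*(-5) + (-15 + 4))**2 = ((5 + (2 - 1*54))*(-5) - 11)**2 = ((5 + (2 - 54))*(-5) - 11)**2 = ((5 - 52)*(-5) - 11)**2 = (-47*(-5) - 11)**2 = (235 - 11)**2 = 224**2 = 50176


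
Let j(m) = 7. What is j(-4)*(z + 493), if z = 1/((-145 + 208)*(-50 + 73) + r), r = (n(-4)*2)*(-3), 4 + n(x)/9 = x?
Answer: 6491338/1881 ≈ 3451.0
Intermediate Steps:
n(x) = -36 + 9*x
r = 432 (r = ((-36 + 9*(-4))*2)*(-3) = ((-36 - 36)*2)*(-3) = -72*2*(-3) = -144*(-3) = 432)
z = 1/1881 (z = 1/((-145 + 208)*(-50 + 73) + 432) = 1/(63*23 + 432) = 1/(1449 + 432) = 1/1881 ≈ 0.00053163)
j(-4)*(z + 493) = 7*(1/1881 + 493) = 7*(927334/1881) = 6491338/1881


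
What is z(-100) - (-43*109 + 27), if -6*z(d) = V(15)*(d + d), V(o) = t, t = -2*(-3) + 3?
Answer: 4960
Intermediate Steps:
t = 9 (t = 6 + 3 = 9)
V(o) = 9
z(d) = -3*d (z(d) = -3*(d + d)/2 = -3*2*d/2 = -3*d)
z(-100) - (-43*109 + 27) = -3*(-100) - (-43*109 + 27) = 300 - (-4687 + 27) = 300 - 1*(-4660) = 300 + 4660 = 4960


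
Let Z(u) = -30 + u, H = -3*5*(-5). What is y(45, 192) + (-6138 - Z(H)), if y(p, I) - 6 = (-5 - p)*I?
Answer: -15777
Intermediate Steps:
H = 75 (H = -15*(-5) = 75)
y(p, I) = 6 + I*(-5 - p) (y(p, I) = 6 + (-5 - p)*I = 6 + I*(-5 - p))
y(45, 192) + (-6138 - Z(H)) = (6 - 5*192 - 1*192*45) + (-6138 - (-30 + 75)) = (6 - 960 - 8640) + (-6138 - 1*45) = -9594 + (-6138 - 45) = -9594 - 6183 = -15777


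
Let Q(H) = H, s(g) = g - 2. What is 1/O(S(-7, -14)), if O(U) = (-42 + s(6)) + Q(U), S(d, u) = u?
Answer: -1/52 ≈ -0.019231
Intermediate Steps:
s(g) = -2 + g
O(U) = -38 + U (O(U) = (-42 + (-2 + 6)) + U = (-42 + 4) + U = -38 + U)
1/O(S(-7, -14)) = 1/(-38 - 14) = 1/(-52) = -1/52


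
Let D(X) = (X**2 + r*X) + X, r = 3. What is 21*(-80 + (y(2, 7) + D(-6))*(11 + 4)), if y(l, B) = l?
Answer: 2730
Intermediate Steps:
D(X) = X**2 + 4*X (D(X) = (X**2 + 3*X) + X = X**2 + 4*X)
21*(-80 + (y(2, 7) + D(-6))*(11 + 4)) = 21*(-80 + (2 - 6*(4 - 6))*(11 + 4)) = 21*(-80 + (2 - 6*(-2))*15) = 21*(-80 + (2 + 12)*15) = 21*(-80 + 14*15) = 21*(-80 + 210) = 21*130 = 2730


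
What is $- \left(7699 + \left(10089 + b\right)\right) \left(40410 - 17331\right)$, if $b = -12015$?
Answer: $-133235067$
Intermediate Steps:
$- \left(7699 + \left(10089 + b\right)\right) \left(40410 - 17331\right) = - \left(7699 + \left(10089 - 12015\right)\right) \left(40410 - 17331\right) = - \left(7699 - 1926\right) 23079 = - 5773 \cdot 23079 = \left(-1\right) 133235067 = -133235067$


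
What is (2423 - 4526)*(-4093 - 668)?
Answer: 10012383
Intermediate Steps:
(2423 - 4526)*(-4093 - 668) = -2103*(-4761) = 10012383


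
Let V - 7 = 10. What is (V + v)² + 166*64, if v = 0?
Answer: 10913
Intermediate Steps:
V = 17 (V = 7 + 10 = 17)
(V + v)² + 166*64 = (17 + 0)² + 166*64 = 17² + 10624 = 289 + 10624 = 10913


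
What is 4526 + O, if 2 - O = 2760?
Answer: 1768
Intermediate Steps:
O = -2758 (O = 2 - 1*2760 = 2 - 2760 = -2758)
4526 + O = 4526 - 2758 = 1768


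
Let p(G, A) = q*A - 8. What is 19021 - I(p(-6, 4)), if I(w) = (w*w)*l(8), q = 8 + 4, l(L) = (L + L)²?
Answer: -390579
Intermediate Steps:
l(L) = 4*L² (l(L) = (2*L)² = 4*L²)
q = 12
p(G, A) = -8 + 12*A (p(G, A) = 12*A - 8 = -8 + 12*A)
I(w) = 256*w² (I(w) = (w*w)*(4*8²) = w²*(4*64) = w²*256 = 256*w²)
19021 - I(p(-6, 4)) = 19021 - 256*(-8 + 12*4)² = 19021 - 256*(-8 + 48)² = 19021 - 256*40² = 19021 - 256*1600 = 19021 - 1*409600 = 19021 - 409600 = -390579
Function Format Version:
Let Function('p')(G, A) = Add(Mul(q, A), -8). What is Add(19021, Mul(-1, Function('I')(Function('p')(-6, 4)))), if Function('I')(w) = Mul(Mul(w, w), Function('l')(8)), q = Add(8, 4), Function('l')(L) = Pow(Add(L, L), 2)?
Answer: -390579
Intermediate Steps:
Function('l')(L) = Mul(4, Pow(L, 2)) (Function('l')(L) = Pow(Mul(2, L), 2) = Mul(4, Pow(L, 2)))
q = 12
Function('p')(G, A) = Add(-8, Mul(12, A)) (Function('p')(G, A) = Add(Mul(12, A), -8) = Add(-8, Mul(12, A)))
Function('I')(w) = Mul(256, Pow(w, 2)) (Function('I')(w) = Mul(Mul(w, w), Mul(4, Pow(8, 2))) = Mul(Pow(w, 2), Mul(4, 64)) = Mul(Pow(w, 2), 256) = Mul(256, Pow(w, 2)))
Add(19021, Mul(-1, Function('I')(Function('p')(-6, 4)))) = Add(19021, Mul(-1, Mul(256, Pow(Add(-8, Mul(12, 4)), 2)))) = Add(19021, Mul(-1, Mul(256, Pow(Add(-8, 48), 2)))) = Add(19021, Mul(-1, Mul(256, Pow(40, 2)))) = Add(19021, Mul(-1, Mul(256, 1600))) = Add(19021, Mul(-1, 409600)) = Add(19021, -409600) = -390579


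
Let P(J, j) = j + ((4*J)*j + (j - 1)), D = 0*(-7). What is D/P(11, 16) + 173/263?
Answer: 173/263 ≈ 0.65779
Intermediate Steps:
D = 0
P(J, j) = -1 + 2*j + 4*J*j (P(J, j) = j + (4*J*j + (-1 + j)) = j + (-1 + j + 4*J*j) = -1 + 2*j + 4*J*j)
D/P(11, 16) + 173/263 = 0/(-1 + 2*16 + 4*11*16) + 173/263 = 0/(-1 + 32 + 704) + 173*(1/263) = 0/735 + 173/263 = 0*(1/735) + 173/263 = 0 + 173/263 = 173/263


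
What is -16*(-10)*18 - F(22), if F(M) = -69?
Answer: 2949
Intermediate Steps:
-16*(-10)*18 - F(22) = -16*(-10)*18 - 1*(-69) = 160*18 + 69 = 2880 + 69 = 2949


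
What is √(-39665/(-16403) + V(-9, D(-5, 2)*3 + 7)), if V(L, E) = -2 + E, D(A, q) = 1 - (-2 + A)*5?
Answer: 6*√862617367/16403 ≈ 10.743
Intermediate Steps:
D(A, q) = 11 - 5*A (D(A, q) = 1 - (-10 + 5*A) = 1 + (10 - 5*A) = 11 - 5*A)
√(-39665/(-16403) + V(-9, D(-5, 2)*3 + 7)) = √(-39665/(-16403) + (-2 + ((11 - 5*(-5))*3 + 7))) = √(-39665*(-1/16403) + (-2 + ((11 + 25)*3 + 7))) = √(39665/16403 + (-2 + (36*3 + 7))) = √(39665/16403 + (-2 + (108 + 7))) = √(39665/16403 + (-2 + 115)) = √(39665/16403 + 113) = √(1893204/16403) = 6*√862617367/16403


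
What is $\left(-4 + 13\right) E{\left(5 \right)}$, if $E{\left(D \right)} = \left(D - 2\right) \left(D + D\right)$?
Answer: $270$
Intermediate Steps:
$E{\left(D \right)} = 2 D \left(-2 + D\right)$ ($E{\left(D \right)} = \left(-2 + D\right) 2 D = 2 D \left(-2 + D\right)$)
$\left(-4 + 13\right) E{\left(5 \right)} = \left(-4 + 13\right) 2 \cdot 5 \left(-2 + 5\right) = 9 \cdot 2 \cdot 5 \cdot 3 = 9 \cdot 30 = 270$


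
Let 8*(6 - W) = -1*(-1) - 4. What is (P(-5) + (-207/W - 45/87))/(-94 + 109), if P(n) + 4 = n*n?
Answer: -394/493 ≈ -0.79919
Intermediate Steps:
P(n) = -4 + n² (P(n) = -4 + n*n = -4 + n²)
W = 51/8 (W = 6 - (-1*(-1) - 4)/8 = 6 - (1 - 4)/8 = 6 - ⅛*(-3) = 6 + 3/8 = 51/8 ≈ 6.3750)
(P(-5) + (-207/W - 45/87))/(-94 + 109) = ((-4 + (-5)²) + (-207/51/8 - 45/87))/(-94 + 109) = ((-4 + 25) + (-207*8/51 - 45*1/87))/15 = (21 + (-552/17 - 15/29))*(1/15) = (21 - 16263/493)*(1/15) = -5910/493*1/15 = -394/493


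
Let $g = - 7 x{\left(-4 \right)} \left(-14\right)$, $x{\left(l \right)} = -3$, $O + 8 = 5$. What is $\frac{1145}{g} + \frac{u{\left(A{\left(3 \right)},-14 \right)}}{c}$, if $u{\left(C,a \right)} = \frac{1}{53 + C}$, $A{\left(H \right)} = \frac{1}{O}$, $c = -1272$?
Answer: $- \frac{38353067}{9847824} \approx -3.8946$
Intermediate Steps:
$O = -3$ ($O = -8 + 5 = -3$)
$A{\left(H \right)} = - \frac{1}{3}$ ($A{\left(H \right)} = \frac{1}{-3} = - \frac{1}{3}$)
$g = -294$ ($g = \left(-7\right) \left(-3\right) \left(-14\right) = 21 \left(-14\right) = -294$)
$\frac{1145}{g} + \frac{u{\left(A{\left(3 \right)},-14 \right)}}{c} = \frac{1145}{-294} + \frac{1}{\left(53 - \frac{1}{3}\right) \left(-1272\right)} = 1145 \left(- \frac{1}{294}\right) + \frac{1}{\frac{158}{3}} \left(- \frac{1}{1272}\right) = - \frac{1145}{294} + \frac{3}{158} \left(- \frac{1}{1272}\right) = - \frac{1145}{294} - \frac{1}{66992} = - \frac{38353067}{9847824}$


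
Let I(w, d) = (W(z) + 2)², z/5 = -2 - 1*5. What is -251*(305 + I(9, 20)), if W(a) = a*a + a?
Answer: -356713419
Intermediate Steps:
z = -35 (z = 5*(-2 - 1*5) = 5*(-2 - 5) = 5*(-7) = -35)
W(a) = a + a² (W(a) = a² + a = a + a²)
I(w, d) = 1420864 (I(w, d) = (-35*(1 - 35) + 2)² = (-35*(-34) + 2)² = (1190 + 2)² = 1192² = 1420864)
-251*(305 + I(9, 20)) = -251*(305 + 1420864) = -251*1421169 = -356713419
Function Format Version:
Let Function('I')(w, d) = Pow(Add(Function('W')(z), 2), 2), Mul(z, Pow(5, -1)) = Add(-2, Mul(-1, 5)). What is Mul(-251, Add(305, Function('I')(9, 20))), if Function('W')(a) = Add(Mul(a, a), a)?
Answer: -356713419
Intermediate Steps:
z = -35 (z = Mul(5, Add(-2, Mul(-1, 5))) = Mul(5, Add(-2, -5)) = Mul(5, -7) = -35)
Function('W')(a) = Add(a, Pow(a, 2)) (Function('W')(a) = Add(Pow(a, 2), a) = Add(a, Pow(a, 2)))
Function('I')(w, d) = 1420864 (Function('I')(w, d) = Pow(Add(Mul(-35, Add(1, -35)), 2), 2) = Pow(Add(Mul(-35, -34), 2), 2) = Pow(Add(1190, 2), 2) = Pow(1192, 2) = 1420864)
Mul(-251, Add(305, Function('I')(9, 20))) = Mul(-251, Add(305, 1420864)) = Mul(-251, 1421169) = -356713419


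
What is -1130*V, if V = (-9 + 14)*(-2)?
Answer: 11300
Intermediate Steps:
V = -10 (V = 5*(-2) = -10)
-1130*V = -1130*(-10) = 11300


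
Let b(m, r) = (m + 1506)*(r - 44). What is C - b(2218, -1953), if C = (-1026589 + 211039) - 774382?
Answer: 5846896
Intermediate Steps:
b(m, r) = (-44 + r)*(1506 + m) (b(m, r) = (1506 + m)*(-44 + r) = (-44 + r)*(1506 + m))
C = -1589932 (C = -815550 - 774382 = -1589932)
C - b(2218, -1953) = -1589932 - (-66264 - 44*2218 + 1506*(-1953) + 2218*(-1953)) = -1589932 - (-66264 - 97592 - 2941218 - 4331754) = -1589932 - 1*(-7436828) = -1589932 + 7436828 = 5846896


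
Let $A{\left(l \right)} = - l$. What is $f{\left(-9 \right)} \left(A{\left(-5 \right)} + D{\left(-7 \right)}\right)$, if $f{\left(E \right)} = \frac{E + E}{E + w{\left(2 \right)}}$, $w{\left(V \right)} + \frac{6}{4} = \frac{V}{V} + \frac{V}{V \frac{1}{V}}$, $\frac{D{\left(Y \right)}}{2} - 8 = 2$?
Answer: $60$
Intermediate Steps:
$D{\left(Y \right)} = 20$ ($D{\left(Y \right)} = 16 + 2 \cdot 2 = 16 + 4 = 20$)
$w{\left(V \right)} = - \frac{1}{2} + V$ ($w{\left(V \right)} = - \frac{3}{2} + \left(\frac{V}{V} + \frac{V}{V \frac{1}{V}}\right) = - \frac{3}{2} + \left(1 + \frac{V}{1}\right) = - \frac{3}{2} + \left(1 + V 1\right) = - \frac{3}{2} + \left(1 + V\right) = - \frac{1}{2} + V$)
$f{\left(E \right)} = \frac{2 E}{\frac{3}{2} + E}$ ($f{\left(E \right)} = \frac{E + E}{E + \left(- \frac{1}{2} + 2\right)} = \frac{2 E}{E + \frac{3}{2}} = \frac{2 E}{\frac{3}{2} + E}$)
$f{\left(-9 \right)} \left(A{\left(-5 \right)} + D{\left(-7 \right)}\right) = 4 \left(-9\right) \frac{1}{3 + 2 \left(-9\right)} \left(\left(-1\right) \left(-5\right) + 20\right) = 4 \left(-9\right) \frac{1}{3 - 18} \left(5 + 20\right) = 4 \left(-9\right) \frac{1}{-15} \cdot 25 = 4 \left(-9\right) \left(- \frac{1}{15}\right) 25 = \frac{12}{5} \cdot 25 = 60$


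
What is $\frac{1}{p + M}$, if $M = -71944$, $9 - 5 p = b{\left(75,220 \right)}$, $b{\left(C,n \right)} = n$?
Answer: $- \frac{5}{359931} \approx -1.3892 \cdot 10^{-5}$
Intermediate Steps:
$p = - \frac{211}{5}$ ($p = \frac{9}{5} - 44 = - \frac{211}{5} \approx -42.2$)
$\frac{1}{p + M} = \frac{1}{- \frac{211}{5} - 71944} = \frac{1}{- \frac{359931}{5}} = - \frac{5}{359931}$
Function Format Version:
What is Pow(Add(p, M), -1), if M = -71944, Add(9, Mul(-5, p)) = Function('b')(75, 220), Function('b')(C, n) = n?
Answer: Rational(-5, 359931) ≈ -1.3892e-5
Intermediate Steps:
p = Rational(-211, 5) (p = Add(Rational(9, 5), Mul(Rational(-1, 5), 220)) = Add(Rational(9, 5), -44) = Rational(-211, 5) ≈ -42.200)
Pow(Add(p, M), -1) = Pow(Add(Rational(-211, 5), -71944), -1) = Pow(Rational(-359931, 5), -1) = Rational(-5, 359931)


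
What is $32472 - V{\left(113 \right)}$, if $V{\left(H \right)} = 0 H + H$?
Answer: $32359$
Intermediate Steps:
$V{\left(H \right)} = H$ ($V{\left(H \right)} = 0 + H = H$)
$32472 - V{\left(113 \right)} = 32472 - 113 = 32359$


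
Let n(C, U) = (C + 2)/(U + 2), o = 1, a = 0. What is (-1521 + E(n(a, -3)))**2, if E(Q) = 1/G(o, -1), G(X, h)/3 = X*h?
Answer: 20830096/9 ≈ 2.3145e+6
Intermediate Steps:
n(C, U) = (2 + C)/(2 + U)
G(X, h) = 3*X*h (G(X, h) = 3*(X*h) = 3*X*h)
E(Q) = -1/3 (E(Q) = 1/(3*1*(-1)) = 1/(-3) = -1/3)
(-1521 + E(n(a, -3)))**2 = (-1521 - 1/3)**2 = (-4564/3)**2 = 20830096/9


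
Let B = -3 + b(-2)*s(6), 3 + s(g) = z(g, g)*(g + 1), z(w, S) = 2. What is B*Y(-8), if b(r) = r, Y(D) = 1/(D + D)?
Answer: 25/16 ≈ 1.5625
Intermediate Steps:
Y(D) = 1/(2*D)
s(g) = -1 + 2*g (s(g) = -3 + 2*(g + 1) = -3 + 2*(1 + g) = -3 + (2 + 2*g) = -1 + 2*g)
B = -25 (B = -3 - 2*(-1 + 2*6) = -3 - 2*(-1 + 12) = -3 - 2*11 = -3 - 22 = -25)
B*Y(-8) = -25/(2*(-8)) = -25*(-1)/(2*8) = -25*(-1/16) = 25/16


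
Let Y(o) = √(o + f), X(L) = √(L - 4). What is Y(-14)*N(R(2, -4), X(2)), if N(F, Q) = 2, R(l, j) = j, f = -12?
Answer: 2*I*√26 ≈ 10.198*I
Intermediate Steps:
X(L) = √(-4 + L)
Y(o) = √(-12 + o) (Y(o) = √(o - 12) = √(-12 + o))
Y(-14)*N(R(2, -4), X(2)) = √(-12 - 14)*2 = √(-26)*2 = (I*√26)*2 = 2*I*√26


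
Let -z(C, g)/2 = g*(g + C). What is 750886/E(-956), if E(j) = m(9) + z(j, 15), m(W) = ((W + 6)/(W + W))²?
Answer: 27031896/1016305 ≈ 26.598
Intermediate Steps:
z(C, g) = -2*g*(C + g) (z(C, g) = -2*g*(g + C) = -2*g*(C + g))
m(W) = (6 + W)²/(4*W²) (m(W) = ((6 + W)/((2*W)))² = ((6 + W)*(1/(2*W)))² = ((6 + W)/(2*W))² = (6 + W)²/(4*W²))
E(j) = -16175/36 - 30*j (E(j) = (¼)*(6 + 9)²/9² - 2*15*(j + 15) = (¼)*(1/81)*15² - 2*15*(15 + j) = (¼)*(1/81)*225 + (-450 - 30*j) = 25/36 + (-450 - 30*j) = -16175/36 - 30*j)
750886/E(-956) = 750886/(-16175/36 - 30*(-956)) = 750886/(-16175/36 + 28680) = 750886/(1016305/36) = 750886*(36/1016305) = 27031896/1016305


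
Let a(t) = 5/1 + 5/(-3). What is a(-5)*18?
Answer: 60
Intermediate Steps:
a(t) = 10/3 (a(t) = 5*1 + 5*(-⅓) = 5 - 5/3 = 10/3)
a(-5)*18 = (10/3)*18 = 60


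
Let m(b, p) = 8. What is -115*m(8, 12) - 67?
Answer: -987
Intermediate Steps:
-115*m(8, 12) - 67 = -115*8 - 67 = -920 - 67 = -987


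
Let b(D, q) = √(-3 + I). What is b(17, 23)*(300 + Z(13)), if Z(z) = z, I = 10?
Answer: 313*√7 ≈ 828.12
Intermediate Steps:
b(D, q) = √7 (b(D, q) = √(-3 + 10) = √7)
b(17, 23)*(300 + Z(13)) = √7*(300 + 13) = √7*313 = 313*√7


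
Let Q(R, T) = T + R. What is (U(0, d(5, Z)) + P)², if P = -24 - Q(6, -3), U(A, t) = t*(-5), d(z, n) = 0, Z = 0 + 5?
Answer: 729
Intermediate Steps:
Z = 5
Q(R, T) = R + T
U(A, t) = -5*t
P = -27 (P = -24 - (6 - 3) = -24 - 1*3 = -24 - 3 = -27)
(U(0, d(5, Z)) + P)² = (-5*0 - 27)² = (0 - 27)² = (-27)² = 729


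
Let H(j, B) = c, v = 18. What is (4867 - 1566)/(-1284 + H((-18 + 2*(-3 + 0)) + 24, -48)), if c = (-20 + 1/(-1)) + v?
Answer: -3301/1287 ≈ -2.5649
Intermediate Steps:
c = -3 (c = (-20 + 1/(-1)) + 18 = (-20 - 1) + 18 = -21 + 18 = -3)
H(j, B) = -3
(4867 - 1566)/(-1284 + H((-18 + 2*(-3 + 0)) + 24, -48)) = (4867 - 1566)/(-1284 - 3) = 3301/(-1287) = 3301*(-1/1287) = -3301/1287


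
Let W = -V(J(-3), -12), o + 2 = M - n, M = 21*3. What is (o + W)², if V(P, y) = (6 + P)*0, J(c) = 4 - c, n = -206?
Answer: 71289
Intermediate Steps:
V(P, y) = 0
M = 63
o = 267 (o = -2 + (63 - 1*(-206)) = -2 + (63 + 206) = -2 + 269 = 267)
W = 0 (W = -1*0 = 0)
(o + W)² = (267 + 0)² = 267² = 71289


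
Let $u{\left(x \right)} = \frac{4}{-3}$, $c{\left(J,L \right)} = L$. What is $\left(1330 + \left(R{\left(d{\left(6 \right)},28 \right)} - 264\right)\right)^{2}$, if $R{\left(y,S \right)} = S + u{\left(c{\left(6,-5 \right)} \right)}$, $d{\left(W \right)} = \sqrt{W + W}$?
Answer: $\frac{10745284}{9} \approx 1.1939 \cdot 10^{6}$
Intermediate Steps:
$d{\left(W \right)} = \sqrt{2} \sqrt{W}$ ($d{\left(W \right)} = \sqrt{2 W} = \sqrt{2} \sqrt{W}$)
$u{\left(x \right)} = - \frac{4}{3}$ ($u{\left(x \right)} = 4 \left(- \frac{1}{3}\right) = - \frac{4}{3}$)
$R{\left(y,S \right)} = - \frac{4}{3} + S$ ($R{\left(y,S \right)} = S - \frac{4}{3} = - \frac{4}{3} + S$)
$\left(1330 + \left(R{\left(d{\left(6 \right)},28 \right)} - 264\right)\right)^{2} = \left(1330 + \left(\left(- \frac{4}{3} + 28\right) - 264\right)\right)^{2} = \left(1330 + \left(\frac{80}{3} - 264\right)\right)^{2} = \left(1330 - \frac{712}{3}\right)^{2} = \left(\frac{3278}{3}\right)^{2} = \frac{10745284}{9}$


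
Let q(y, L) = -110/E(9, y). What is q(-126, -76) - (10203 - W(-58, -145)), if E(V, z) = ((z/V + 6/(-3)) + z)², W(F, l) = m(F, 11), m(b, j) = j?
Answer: -102755799/10082 ≈ -10192.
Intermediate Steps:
W(F, l) = 11
E(V, z) = (-2 + z + z/V)² (E(V, z) = ((z/V + 6*(-⅓)) + z)² = ((z/V - 2) + z)² = ((-2 + z/V) + z)² = (-2 + z + z/V)²)
q(y, L) = -8910/(-18 + 10*y)² (q(y, L) = -110*81/(y - 2*9 + 9*y)² = -110*81/(y - 18 + 9*y)² = -110*81/(-18 + 10*y)² = -8910/(-18 + 10*y)²)
q(-126, -76) - (10203 - W(-58, -145)) = -4455/(2*(-9 + 5*(-126))²) - (10203 - 1*11) = -4455/(2*(-9 - 630)²) - (10203 - 11) = -4455/2/(-639)² - 1*10192 = -4455/2*1/408321 - 10192 = -55/10082 - 10192 = -102755799/10082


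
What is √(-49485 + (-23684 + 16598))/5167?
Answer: I*√56571/5167 ≈ 0.046032*I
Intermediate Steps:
√(-49485 + (-23684 + 16598))/5167 = √(-49485 - 7086)*(1/5167) = √(-56571)*(1/5167) = (I*√56571)*(1/5167) = I*√56571/5167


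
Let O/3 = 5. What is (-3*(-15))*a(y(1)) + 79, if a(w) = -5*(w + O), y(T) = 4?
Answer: -4196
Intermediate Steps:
O = 15 (O = 3*5 = 15)
a(w) = -75 - 5*w (a(w) = -5*(w + 15) = -5*(15 + w) = -75 - 5*w)
(-3*(-15))*a(y(1)) + 79 = (-3*(-15))*(-75 - 5*4) + 79 = 45*(-75 - 20) + 79 = 45*(-95) + 79 = -4275 + 79 = -4196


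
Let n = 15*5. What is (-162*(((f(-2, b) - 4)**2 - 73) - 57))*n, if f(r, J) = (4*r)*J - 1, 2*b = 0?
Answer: 1275750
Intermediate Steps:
b = 0 (b = (1/2)*0 = 0)
n = 75
f(r, J) = -1 + 4*J*r (f(r, J) = 4*J*r - 1 = -1 + 4*J*r)
(-162*(((f(-2, b) - 4)**2 - 73) - 57))*n = -162*((((-1 + 4*0*(-2)) - 4)**2 - 73) - 57)*75 = -162*((((-1 + 0) - 4)**2 - 73) - 57)*75 = -162*(((-1 - 4)**2 - 73) - 57)*75 = -162*(((-5)**2 - 73) - 57)*75 = -162*((25 - 73) - 57)*75 = -162*(-48 - 57)*75 = -162*(-105)*75 = 17010*75 = 1275750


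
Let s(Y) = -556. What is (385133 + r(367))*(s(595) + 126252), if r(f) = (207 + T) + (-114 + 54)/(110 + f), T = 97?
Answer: 7703211861248/159 ≈ 4.8448e+10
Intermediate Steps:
r(f) = 304 - 60/(110 + f) (r(f) = (207 + 97) + (-114 + 54)/(110 + f) = 304 - 60/(110 + f))
(385133 + r(367))*(s(595) + 126252) = (385133 + 4*(8345 + 76*367)/(110 + 367))*(-556 + 126252) = (385133 + 4*(8345 + 27892)/477)*125696 = (385133 + 4*(1/477)*36237)*125696 = (385133 + 48316/159)*125696 = (61284463/159)*125696 = 7703211861248/159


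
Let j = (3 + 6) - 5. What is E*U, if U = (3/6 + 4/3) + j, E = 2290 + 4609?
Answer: 241465/6 ≈ 40244.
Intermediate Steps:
E = 6899
j = 4 (j = 9 - 5 = 4)
U = 35/6 (U = (3/6 + 4/3) + 4 = (3*(⅙) + 4*(⅓)) + 4 = (½ + 4/3) + 4 = 11/6 + 4 = 35/6 ≈ 5.8333)
E*U = 6899*(35/6) = 241465/6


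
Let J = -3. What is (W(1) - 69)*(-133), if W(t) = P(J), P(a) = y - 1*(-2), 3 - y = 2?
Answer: 8778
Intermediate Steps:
y = 1 (y = 3 - 1*2 = 3 - 2 = 1)
P(a) = 3 (P(a) = 1 - 1*(-2) = 1 + 2 = 3)
W(t) = 3
(W(1) - 69)*(-133) = (3 - 69)*(-133) = -66*(-133) = 8778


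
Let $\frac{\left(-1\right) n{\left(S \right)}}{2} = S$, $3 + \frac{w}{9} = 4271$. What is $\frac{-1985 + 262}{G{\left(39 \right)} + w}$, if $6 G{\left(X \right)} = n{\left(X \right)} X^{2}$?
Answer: $- \frac{1723}{18639} \approx -0.092441$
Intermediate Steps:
$w = 38412$ ($w = -27 + 9 \cdot 4271 = -27 + 38439 = 38412$)
$n{\left(S \right)} = - 2 S$
$G{\left(X \right)} = - \frac{X^{3}}{3}$ ($G{\left(X \right)} = \frac{- 2 X X^{2}}{6} = \frac{\left(-2\right) X^{3}}{6} = - \frac{X^{3}}{3}$)
$\frac{-1985 + 262}{G{\left(39 \right)} + w} = \frac{-1985 + 262}{- \frac{39^{3}}{3} + 38412} = - \frac{1723}{\left(- \frac{1}{3}\right) 59319 + 38412} = - \frac{1723}{-19773 + 38412} = - \frac{1723}{18639}$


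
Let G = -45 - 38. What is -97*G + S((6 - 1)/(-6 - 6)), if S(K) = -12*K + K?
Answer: 96667/12 ≈ 8055.6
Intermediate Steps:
S(K) = -11*K
G = -83
-97*G + S((6 - 1)/(-6 - 6)) = -97*(-83) - 11*(6 - 1)/(-6 - 6) = 8051 - 55/(-12) = 8051 - 55*(-1)/12 = 8051 - 11*(-5/12) = 8051 + 55/12 = 96667/12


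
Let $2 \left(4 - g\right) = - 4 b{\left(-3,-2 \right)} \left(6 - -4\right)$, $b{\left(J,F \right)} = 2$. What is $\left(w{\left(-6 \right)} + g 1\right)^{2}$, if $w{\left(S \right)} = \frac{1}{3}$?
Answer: $\frac{17689}{9} \approx 1965.4$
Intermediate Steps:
$w{\left(S \right)} = \frac{1}{3}$
$g = 44$ ($g = 4 - \frac{\left(-4\right) 2 \left(6 - -4\right)}{2} = 4 - \frac{\left(-8\right) \left(6 + 4\right)}{2} = 4 - \frac{\left(-8\right) 10}{2} = 4 - -40 = 4 + 40 = 44$)
$\left(w{\left(-6 \right)} + g 1\right)^{2} = \left(\frac{1}{3} + 44 \cdot 1\right)^{2} = \left(\frac{1}{3} + 44\right)^{2} = \left(\frac{133}{3}\right)^{2} = \frac{17689}{9}$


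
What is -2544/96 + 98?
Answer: 143/2 ≈ 71.500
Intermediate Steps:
-2544/96 + 98 = -106*1/4 + 98 = -53/2 + 98 = 143/2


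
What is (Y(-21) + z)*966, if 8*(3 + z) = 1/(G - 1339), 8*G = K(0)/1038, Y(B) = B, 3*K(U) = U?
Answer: -124173987/5356 ≈ -23184.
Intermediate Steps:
K(U) = U/3
G = 0 (G = (((⅓)*0)/1038)/8 = (0*(1/1038))/8 = (⅛)*0 = 0)
z = -32137/10712 (z = -3 + 1/(8*(0 - 1339)) = -3 + (⅛)/(-1339) = -3 + (⅛)*(-1/1339) = -3 - 1/10712 = -32137/10712 ≈ -3.0001)
(Y(-21) + z)*966 = (-21 - 32137/10712)*966 = -257089/10712*966 = -124173987/5356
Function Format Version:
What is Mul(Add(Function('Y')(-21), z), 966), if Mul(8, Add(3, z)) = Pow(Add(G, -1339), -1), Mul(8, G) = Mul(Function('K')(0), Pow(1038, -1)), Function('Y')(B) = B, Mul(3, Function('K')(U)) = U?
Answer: Rational(-124173987, 5356) ≈ -23184.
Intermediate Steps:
Function('K')(U) = Mul(Rational(1, 3), U)
G = 0 (G = Mul(Rational(1, 8), Mul(Mul(Rational(1, 3), 0), Pow(1038, -1))) = Mul(Rational(1, 8), Mul(0, Rational(1, 1038))) = Mul(Rational(1, 8), 0) = 0)
z = Rational(-32137, 10712) (z = Add(-3, Mul(Rational(1, 8), Pow(Add(0, -1339), -1))) = Add(-3, Mul(Rational(1, 8), Pow(-1339, -1))) = Add(-3, Mul(Rational(1, 8), Rational(-1, 1339))) = Add(-3, Rational(-1, 10712)) = Rational(-32137, 10712) ≈ -3.0001)
Mul(Add(Function('Y')(-21), z), 966) = Mul(Add(-21, Rational(-32137, 10712)), 966) = Mul(Rational(-257089, 10712), 966) = Rational(-124173987, 5356)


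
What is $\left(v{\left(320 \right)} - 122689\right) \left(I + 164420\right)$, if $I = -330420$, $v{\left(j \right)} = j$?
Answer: $20313254000$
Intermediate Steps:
$\left(v{\left(320 \right)} - 122689\right) \left(I + 164420\right) = \left(320 - 122689\right) \left(-330420 + 164420\right) = \left(320 - 122689\right) \left(-166000\right) = \left(-122369\right) \left(-166000\right) = 20313254000$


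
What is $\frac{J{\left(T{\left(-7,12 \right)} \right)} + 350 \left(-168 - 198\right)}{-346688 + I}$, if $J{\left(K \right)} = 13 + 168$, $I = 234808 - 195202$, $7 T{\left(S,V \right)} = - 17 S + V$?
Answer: $\frac{127919}{307082} \approx 0.41656$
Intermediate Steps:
$T{\left(S,V \right)} = - \frac{17 S}{7} + \frac{V}{7}$ ($T{\left(S,V \right)} = \frac{- 17 S + V}{7} = \frac{V - 17 S}{7} = - \frac{17 S}{7} + \frac{V}{7}$)
$I = 39606$ ($I = 234808 - 195202 = 39606$)
$J{\left(K \right)} = 181$
$\frac{J{\left(T{\left(-7,12 \right)} \right)} + 350 \left(-168 - 198\right)}{-346688 + I} = \frac{181 + 350 \left(-168 - 198\right)}{-346688 + 39606} = \frac{181 + 350 \left(-366\right)}{-307082} = \left(181 - 128100\right) \left(- \frac{1}{307082}\right) = \left(-127919\right) \left(- \frac{1}{307082}\right) = \frac{127919}{307082}$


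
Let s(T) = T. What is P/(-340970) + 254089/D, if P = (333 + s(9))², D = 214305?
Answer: 879582233/1043879655 ≈ 0.84261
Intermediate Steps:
P = 116964 (P = (333 + 9)² = 342² = 116964)
P/(-340970) + 254089/D = 116964/(-340970) + 254089/214305 = 116964*(-1/340970) + 254089*(1/214305) = -58482/170485 + 254089/214305 = 879582233/1043879655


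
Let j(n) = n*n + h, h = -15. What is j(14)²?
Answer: 32761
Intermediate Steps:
j(n) = -15 + n² (j(n) = n*n - 15 = n² - 15 = -15 + n²)
j(14)² = (-15 + 14²)² = (-15 + 196)² = 181² = 32761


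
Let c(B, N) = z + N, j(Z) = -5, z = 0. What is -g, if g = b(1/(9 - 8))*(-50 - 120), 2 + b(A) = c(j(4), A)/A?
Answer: -170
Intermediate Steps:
c(B, N) = N (c(B, N) = 0 + N = N)
b(A) = -1 (b(A) = -2 + A/A = -2 + 1 = -1)
g = 170 (g = -(-50 - 120) = -1*(-170) = 170)
-g = -1*170 = -170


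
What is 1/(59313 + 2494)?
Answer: 1/61807 ≈ 1.6179e-5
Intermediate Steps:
1/(59313 + 2494) = 1/61807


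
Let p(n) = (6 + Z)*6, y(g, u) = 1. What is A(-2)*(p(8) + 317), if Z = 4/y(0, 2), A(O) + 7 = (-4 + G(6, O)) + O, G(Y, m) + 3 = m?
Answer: -6786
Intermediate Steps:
G(Y, m) = -3 + m
A(O) = -14 + 2*O (A(O) = -7 + ((-4 + (-3 + O)) + O) = -7 + ((-7 + O) + O) = -7 + (-7 + 2*O) = -14 + 2*O)
Z = 4 (Z = 4/1 = 4*1 = 4)
p(n) = 60 (p(n) = (6 + 4)*6 = 10*6 = 60)
A(-2)*(p(8) + 317) = (-14 + 2*(-2))*(60 + 317) = (-14 - 4)*377 = -18*377 = -6786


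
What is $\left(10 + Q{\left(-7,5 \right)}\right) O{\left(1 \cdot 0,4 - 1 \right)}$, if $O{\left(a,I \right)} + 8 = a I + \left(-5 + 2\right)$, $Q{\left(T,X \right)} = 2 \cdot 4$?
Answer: $-198$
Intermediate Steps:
$Q{\left(T,X \right)} = 8$
$O{\left(a,I \right)} = -11 + I a$ ($O{\left(a,I \right)} = -8 + \left(a I + \left(-5 + 2\right)\right) = -8 + \left(I a - 3\right) = -8 + \left(-3 + I a\right) = -11 + I a$)
$\left(10 + Q{\left(-7,5 \right)}\right) O{\left(1 \cdot 0,4 - 1 \right)} = \left(10 + 8\right) \left(-11 + \left(4 - 1\right) 1 \cdot 0\right) = 18 \left(-11 + \left(4 - 1\right) 0\right) = 18 \left(-11 + 3 \cdot 0\right) = 18 \left(-11 + 0\right) = 18 \left(-11\right) = -198$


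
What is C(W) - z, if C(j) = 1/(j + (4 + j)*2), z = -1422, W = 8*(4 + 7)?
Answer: 386785/272 ≈ 1422.0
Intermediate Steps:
W = 88 (W = 8*11 = 88)
C(j) = 1/(8 + 3*j) (C(j) = 1/(j + (8 + 2*j)) = 1/(8 + 3*j))
C(W) - z = 1/(8 + 3*88) - 1*(-1422) = 1/(8 + 264) + 1422 = 1/272 + 1422 = 386785/272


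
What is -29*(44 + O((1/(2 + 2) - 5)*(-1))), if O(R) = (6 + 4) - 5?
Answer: -1421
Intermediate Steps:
O(R) = 5 (O(R) = 10 - 5 = 5)
-29*(44 + O((1/(2 + 2) - 5)*(-1))) = -29*(44 + 5) = -29*49 = -1421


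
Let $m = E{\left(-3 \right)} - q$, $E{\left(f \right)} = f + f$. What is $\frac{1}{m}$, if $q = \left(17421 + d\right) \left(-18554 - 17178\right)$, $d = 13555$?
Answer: $\frac{1}{1106834426} \approx 9.0348 \cdot 10^{-10}$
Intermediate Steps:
$E{\left(f \right)} = 2 f$
$q = -1106834432$ ($q = \left(17421 + 13555\right) \left(-18554 - 17178\right) = 30976 \left(-35732\right) = -1106834432$)
$m = 1106834426$ ($m = 2 \left(-3\right) - -1106834432 = -6 + 1106834432 = 1106834426$)
$\frac{1}{m} = \frac{1}{1106834426}$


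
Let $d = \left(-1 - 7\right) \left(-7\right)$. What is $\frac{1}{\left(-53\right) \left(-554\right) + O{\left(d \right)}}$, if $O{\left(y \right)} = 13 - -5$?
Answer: $\frac{1}{29380} \approx 3.4037 \cdot 10^{-5}$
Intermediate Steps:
$d = 56$ ($d = \left(-8\right) \left(-7\right) = 56$)
$O{\left(y \right)} = 18$ ($O{\left(y \right)} = 13 + 5 = 18$)
$\frac{1}{\left(-53\right) \left(-554\right) + O{\left(d \right)}} = \frac{1}{\left(-53\right) \left(-554\right) + 18} = \frac{1}{29362 + 18} = \frac{1}{29380}$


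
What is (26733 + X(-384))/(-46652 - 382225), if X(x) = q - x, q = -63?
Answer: -3006/47653 ≈ -0.063081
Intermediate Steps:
X(x) = -63 - x
(26733 + X(-384))/(-46652 - 382225) = (26733 + (-63 - 1*(-384)))/(-46652 - 382225) = (26733 + (-63 + 384))/(-428877) = (26733 + 321)*(-1/428877) = 27054*(-1/428877) = -3006/47653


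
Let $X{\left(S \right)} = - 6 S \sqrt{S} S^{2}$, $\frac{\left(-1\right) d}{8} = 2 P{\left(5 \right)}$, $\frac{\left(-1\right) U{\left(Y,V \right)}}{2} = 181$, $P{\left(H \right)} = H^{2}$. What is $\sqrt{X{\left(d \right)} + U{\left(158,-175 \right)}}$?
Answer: $\sqrt{-362 + 7680000000 i} \approx 61968.0 + 61968.0 i$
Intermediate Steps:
$U{\left(Y,V \right)} = -362$ ($U{\left(Y,V \right)} = \left(-2\right) 181 = -362$)
$d = -400$ ($d = - 8 \cdot 2 \cdot 5^{2} = - 8 \cdot 2 \cdot 25 = \left(-8\right) 50 = -400$)
$X{\left(S \right)} = - 6 S^{\frac{7}{2}}$ ($X{\left(S \right)} = - 6 S^{\frac{3}{2}} S^{2} = - 6 S^{\frac{7}{2}}$)
$\sqrt{X{\left(d \right)} + U{\left(158,-175 \right)}} = \sqrt{- 6 \left(-400\right)^{\frac{7}{2}} - 362} = \sqrt{- 6 \left(- 1280000000 i\right) - 362} = \sqrt{7680000000 i - 362} = \sqrt{-362 + 7680000000 i}$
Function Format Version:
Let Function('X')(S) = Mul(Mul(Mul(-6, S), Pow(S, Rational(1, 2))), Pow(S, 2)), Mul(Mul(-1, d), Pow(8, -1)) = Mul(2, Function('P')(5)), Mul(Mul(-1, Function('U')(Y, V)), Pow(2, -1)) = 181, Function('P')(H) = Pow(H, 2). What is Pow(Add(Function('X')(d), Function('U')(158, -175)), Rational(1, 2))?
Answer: Pow(Add(-362, Mul(7680000000, I)), Rational(1, 2)) ≈ Add(61968., Mul(61968., I))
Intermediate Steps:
Function('U')(Y, V) = -362 (Function('U')(Y, V) = Mul(-2, 181) = -362)
d = -400 (d = Mul(-8, Mul(2, Pow(5, 2))) = Mul(-8, Mul(2, 25)) = Mul(-8, 50) = -400)
Function('X')(S) = Mul(-6, Pow(S, Rational(7, 2))) (Function('X')(S) = Mul(Mul(-6, Pow(S, Rational(3, 2))), Pow(S, 2)) = Mul(-6, Pow(S, Rational(7, 2))))
Pow(Add(Function('X')(d), Function('U')(158, -175)), Rational(1, 2)) = Pow(Add(Mul(-6, Pow(-400, Rational(7, 2))), -362), Rational(1, 2)) = Pow(Add(Mul(-6, Mul(-1280000000, I)), -362), Rational(1, 2)) = Pow(Add(Mul(7680000000, I), -362), Rational(1, 2)) = Pow(Add(-362, Mul(7680000000, I)), Rational(1, 2))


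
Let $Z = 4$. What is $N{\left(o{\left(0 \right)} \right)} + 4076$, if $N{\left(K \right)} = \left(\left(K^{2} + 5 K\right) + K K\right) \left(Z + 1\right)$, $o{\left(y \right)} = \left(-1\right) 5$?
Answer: $4201$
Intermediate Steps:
$o{\left(y \right)} = -5$
$N{\left(K \right)} = 10 K^{2} + 25 K$ ($N{\left(K \right)} = \left(\left(K^{2} + 5 K\right) + K K\right) \left(4 + 1\right) = \left(\left(K^{2} + 5 K\right) + K^{2}\right) 5 = \left(2 K^{2} + 5 K\right) 5 = 10 K^{2} + 25 K$)
$N{\left(o{\left(0 \right)} \right)} + 4076 = 5 \left(-5\right) \left(5 + 2 \left(-5\right)\right) + 4076 = 5 \left(-5\right) \left(5 - 10\right) + 4076 = 5 \left(-5\right) \left(-5\right) + 4076 = 125 + 4076 = 4201$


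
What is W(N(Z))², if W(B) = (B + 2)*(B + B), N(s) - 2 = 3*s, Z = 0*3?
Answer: 256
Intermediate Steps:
Z = 0
N(s) = 2 + 3*s
W(B) = 2*B*(2 + B) (W(B) = (2 + B)*(2*B) = 2*B*(2 + B))
W(N(Z))² = (2*(2 + 3*0)*(2 + (2 + 3*0)))² = (2*(2 + 0)*(2 + (2 + 0)))² = (2*2*(2 + 2))² = (2*2*4)² = 16² = 256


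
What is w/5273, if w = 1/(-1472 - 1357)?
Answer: -1/14917317 ≈ -6.7036e-8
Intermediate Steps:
w = -1/2829 (w = 1/(-2829) = -1/2829 ≈ -0.00035348)
w/5273 = -1/2829/5273 = -1/2829*1/5273 = -1/14917317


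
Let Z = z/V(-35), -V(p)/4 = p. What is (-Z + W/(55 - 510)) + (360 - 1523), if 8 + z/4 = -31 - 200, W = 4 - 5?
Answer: -75151/65 ≈ -1156.2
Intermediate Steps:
V(p) = -4*p
W = -1
z = -956 (z = -32 + 4*(-31 - 200) = -32 + 4*(-231) = -32 - 924 = -956)
Z = -239/35 (Z = -956/((-4*(-35))) = -956/140 = -956*1/140 = -239/35 ≈ -6.8286)
(-Z + W/(55 - 510)) + (360 - 1523) = (-1*(-239/35) - 1/(55 - 510)) + (360 - 1523) = (239/35 - 1/(-455)) - 1163 = (239/35 - 1*(-1/455)) - 1163 = (239/35 + 1/455) - 1163 = 444/65 - 1163 = -75151/65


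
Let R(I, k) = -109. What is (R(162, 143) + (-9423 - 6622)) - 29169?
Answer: -45323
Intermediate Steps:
(R(162, 143) + (-9423 - 6622)) - 29169 = (-109 + (-9423 - 6622)) - 29169 = (-109 - 16045) - 29169 = -16154 - 29169 = -45323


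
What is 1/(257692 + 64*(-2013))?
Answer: 1/128860 ≈ 7.7604e-6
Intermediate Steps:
1/(257692 + 64*(-2013)) = 1/(257692 - 128832) = 1/128860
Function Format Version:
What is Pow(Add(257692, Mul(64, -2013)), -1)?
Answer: Rational(1, 128860) ≈ 7.7604e-6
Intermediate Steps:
Pow(Add(257692, Mul(64, -2013)), -1) = Pow(Add(257692, -128832), -1) = Pow(128860, -1) = Rational(1, 128860)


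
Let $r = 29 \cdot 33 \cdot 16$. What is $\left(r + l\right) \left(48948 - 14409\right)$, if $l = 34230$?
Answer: $1711131138$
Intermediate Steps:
$r = 15312$ ($r = 957 \cdot 16 = 15312$)
$\left(r + l\right) \left(48948 - 14409\right) = \left(15312 + 34230\right) \left(48948 - 14409\right) = 49542 \cdot 34539 = 1711131138$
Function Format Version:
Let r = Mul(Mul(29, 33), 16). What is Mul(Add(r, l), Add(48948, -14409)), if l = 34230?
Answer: 1711131138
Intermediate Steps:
r = 15312 (r = Mul(957, 16) = 15312)
Mul(Add(r, l), Add(48948, -14409)) = Mul(Add(15312, 34230), Add(48948, -14409)) = Mul(49542, 34539) = 1711131138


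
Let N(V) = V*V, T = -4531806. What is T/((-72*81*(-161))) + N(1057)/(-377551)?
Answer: -153335059453/19694570364 ≈ -7.7857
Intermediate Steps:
N(V) = V**2
T/((-72*81*(-161))) + N(1057)/(-377551) = -4531806/(-72*81*(-161)) + 1057**2/(-377551) = -4531806/((-5832*(-161))) + 1117249*(-1/377551) = -4531806/938952 - 1117249/377551 = -4531806*1/938952 - 1117249/377551 = -251767/52164 - 1117249/377551 = -153335059453/19694570364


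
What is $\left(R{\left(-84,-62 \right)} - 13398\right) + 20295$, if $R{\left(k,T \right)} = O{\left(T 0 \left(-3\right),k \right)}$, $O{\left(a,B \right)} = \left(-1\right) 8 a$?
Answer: $6897$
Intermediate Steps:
$O{\left(a,B \right)} = - 8 a$
$R{\left(k,T \right)} = 0$ ($R{\left(k,T \right)} = - 8 T 0 \left(-3\right) = - 8 \cdot 0 \left(-3\right) = \left(-8\right) 0 = 0$)
$\left(R{\left(-84,-62 \right)} - 13398\right) + 20295 = \left(0 - 13398\right) + 20295 = -13398 + 20295 = 6897$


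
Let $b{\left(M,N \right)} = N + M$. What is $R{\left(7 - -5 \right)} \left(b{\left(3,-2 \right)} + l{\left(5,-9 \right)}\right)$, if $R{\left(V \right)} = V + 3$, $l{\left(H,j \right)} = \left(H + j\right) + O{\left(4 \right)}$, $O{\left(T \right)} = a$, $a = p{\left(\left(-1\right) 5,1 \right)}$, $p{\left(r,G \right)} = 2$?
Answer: $-15$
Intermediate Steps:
$a = 2$
$O{\left(T \right)} = 2$
$l{\left(H,j \right)} = 2 + H + j$ ($l{\left(H,j \right)} = \left(H + j\right) + 2 = 2 + H + j$)
$R{\left(V \right)} = 3 + V$
$b{\left(M,N \right)} = M + N$
$R{\left(7 - -5 \right)} \left(b{\left(3,-2 \right)} + l{\left(5,-9 \right)}\right) = \left(3 + \left(7 - -5\right)\right) \left(\left(3 - 2\right) + \left(2 + 5 - 9\right)\right) = \left(3 + \left(7 + 5\right)\right) \left(1 - 2\right) = \left(3 + 12\right) \left(-1\right) = 15 \left(-1\right) = -15$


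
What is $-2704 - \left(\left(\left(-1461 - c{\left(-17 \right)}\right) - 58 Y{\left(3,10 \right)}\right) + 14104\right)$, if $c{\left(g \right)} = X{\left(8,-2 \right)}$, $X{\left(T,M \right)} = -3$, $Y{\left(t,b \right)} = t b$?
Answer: $-13610$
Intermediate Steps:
$Y{\left(t,b \right)} = b t$
$c{\left(g \right)} = -3$
$-2704 - \left(\left(\left(-1461 - c{\left(-17 \right)}\right) - 58 Y{\left(3,10 \right)}\right) + 14104\right) = -2704 - \left(\left(\left(-1461 - -3\right) - 58 \cdot 10 \cdot 3\right) + 14104\right) = -2704 - \left(\left(\left(-1461 + 3\right) - 1740\right) + 14104\right) = -2704 - \left(\left(-1458 - 1740\right) + 14104\right) = -2704 - \left(-3198 + 14104\right) = -2704 - 10906 = -13610$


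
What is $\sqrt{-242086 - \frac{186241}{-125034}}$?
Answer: $\frac{i \sqrt{3784628474394222}}{125034} \approx 492.02 i$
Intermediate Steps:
$\sqrt{-242086 - \frac{186241}{-125034}} = \sqrt{-242086 - - \frac{186241}{125034}} = \sqrt{-242086 + \frac{186241}{125034}} = \sqrt{- \frac{30268794683}{125034}} = \frac{i \sqrt{3784628474394222}}{125034}$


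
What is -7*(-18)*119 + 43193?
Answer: 58187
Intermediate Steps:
-7*(-18)*119 + 43193 = 126*119 + 43193 = 14994 + 43193 = 58187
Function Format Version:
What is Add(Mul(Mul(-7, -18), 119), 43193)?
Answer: 58187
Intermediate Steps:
Add(Mul(Mul(-7, -18), 119), 43193) = Add(Mul(126, 119), 43193) = Add(14994, 43193) = 58187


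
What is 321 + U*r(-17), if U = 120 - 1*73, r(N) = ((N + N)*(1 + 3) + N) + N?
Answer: -7669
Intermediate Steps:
r(N) = 10*N (r(N) = ((2*N)*4 + N) + N = (8*N + N) + N = 9*N + N = 10*N)
U = 47 (U = 120 - 73 = 47)
321 + U*r(-17) = 321 + 47*(10*(-17)) = 321 + 47*(-170) = 321 - 7990 = -7669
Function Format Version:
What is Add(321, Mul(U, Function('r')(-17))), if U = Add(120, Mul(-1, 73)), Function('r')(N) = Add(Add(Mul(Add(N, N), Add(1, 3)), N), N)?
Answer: -7669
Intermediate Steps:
Function('r')(N) = Mul(10, N) (Function('r')(N) = Add(Add(Mul(Mul(2, N), 4), N), N) = Add(Add(Mul(8, N), N), N) = Add(Mul(9, N), N) = Mul(10, N))
U = 47 (U = Add(120, -73) = 47)
Add(321, Mul(U, Function('r')(-17))) = Add(321, Mul(47, Mul(10, -17))) = Add(321, Mul(47, -170)) = Add(321, -7990) = -7669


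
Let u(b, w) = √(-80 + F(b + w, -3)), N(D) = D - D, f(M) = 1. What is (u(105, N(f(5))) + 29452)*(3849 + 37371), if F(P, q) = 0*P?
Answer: 1214011440 + 164880*I*√5 ≈ 1.214e+9 + 3.6868e+5*I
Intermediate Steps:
F(P, q) = 0
N(D) = 0
u(b, w) = 4*I*√5 (u(b, w) = √(-80 + 0) = √(-80) = 4*I*√5)
(u(105, N(f(5))) + 29452)*(3849 + 37371) = (4*I*√5 + 29452)*(3849 + 37371) = (29452 + 4*I*√5)*41220 = 1214011440 + 164880*I*√5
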